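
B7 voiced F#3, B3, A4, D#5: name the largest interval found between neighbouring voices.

m7

Adjacent intervals: F#3→B3 = perfect fourth; B3→A4 = minor seventh; A4→D#5 = augmented fourth.
The largest is B3 to A4, a minor seventh (10 semitones).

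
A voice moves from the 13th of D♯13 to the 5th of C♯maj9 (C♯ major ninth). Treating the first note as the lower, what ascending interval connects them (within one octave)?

The 13th of D♯13 is B♯; the 5th of C♯maj9 (C♯ major ninth) is G♯.
From B♯ to G♯: 8 semitones over a sixth = minor.

minor sixth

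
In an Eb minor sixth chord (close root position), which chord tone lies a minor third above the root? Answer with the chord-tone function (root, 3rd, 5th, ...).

Ebm6: Eb Gb Bb C.
The root is Eb. A minor third above Eb is Gb.
Gb is the chord's 3rd.

3rd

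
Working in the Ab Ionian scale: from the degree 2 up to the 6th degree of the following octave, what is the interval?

Spelling the Ab Ionian scale: Ab Bb C Db Eb F G.
So we need the interval from Bb up to F.
Counting 12 letters and 19 half steps from Bb gives a perfect twelfth.

perfect twelfth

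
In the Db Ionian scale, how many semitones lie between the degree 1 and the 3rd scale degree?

4

The scale is Db Eb F Gb Ab Bb C.
Db up to F is a major third — 4 semitones.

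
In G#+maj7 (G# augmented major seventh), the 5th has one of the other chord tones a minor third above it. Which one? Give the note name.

F##

G# augmented major seventh: G#-B#-D##-F##.
The 5th is D##. A minor third above D## is F##.
F## is the chord's 7th.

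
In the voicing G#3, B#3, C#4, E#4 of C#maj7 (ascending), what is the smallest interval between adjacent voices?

minor second

Adjacent intervals: G#3→B#3 = major third; B#3→C#4 = minor second; C#4→E#4 = major third.
The smallest is B#3 to C#4, a minor second (1 semitone).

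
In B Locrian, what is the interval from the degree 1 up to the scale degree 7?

B locrian: B C D E F G A.
So we need the interval from B up to A.
From B to A: 10 semitones over a seventh = minor.

minor seventh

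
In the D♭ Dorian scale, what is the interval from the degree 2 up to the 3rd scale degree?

minor second

The scale runs D♭ E♭ F♭ G♭ A♭ B♭ C♭.
So we need the interval from E♭ up to F♭.
E♭ up to F♭ is 1 semitone, a half step narrower than a major second, so the interval is minor.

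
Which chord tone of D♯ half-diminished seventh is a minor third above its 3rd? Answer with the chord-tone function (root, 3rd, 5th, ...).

5th

D♯m7b5: D♯-F♯-A-C♯.
The 3rd is F♯. A minor third above F♯ is A.
A is the chord's 5th.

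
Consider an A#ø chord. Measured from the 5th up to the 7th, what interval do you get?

A#m7b5 (A# half-diminished seventh) is spelled A#, C#, E, G#.
That puts E below G#.
From E to G# is 4 semitones, exactly the major third.

major third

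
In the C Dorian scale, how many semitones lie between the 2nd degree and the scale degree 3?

The scale is C D Eb F G A Bb.
D up to Eb is a minor second — 1 semitone.

1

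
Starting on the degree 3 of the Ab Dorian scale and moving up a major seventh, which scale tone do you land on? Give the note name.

The scale is Ab Bb Cb Db Eb F Gb.
The degree 3 is Cb; a major seventh above that is Bb — scale degree 2.

Bb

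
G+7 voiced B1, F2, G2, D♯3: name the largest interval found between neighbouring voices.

A5

Adjacent intervals: B1→F2 = diminished fifth; F2→G2 = major second; G2→D♯3 = augmented fifth.
The largest is G2 to D♯3, an augmented fifth (8 semitones).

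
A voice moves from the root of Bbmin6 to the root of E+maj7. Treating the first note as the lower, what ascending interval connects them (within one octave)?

The root of Bbmin6 is Bb; the root of E+maj7 is E.
Bb up to E is 6 semitones, a half step wider than a perfect fourth, so the interval is augmented.

augmented fourth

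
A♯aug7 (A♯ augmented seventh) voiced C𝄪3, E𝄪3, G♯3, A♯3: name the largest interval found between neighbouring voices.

Adjacent intervals: C𝄪3→E𝄪3 = major third; E𝄪3→G♯3 = diminished third; G♯3→A♯3 = major second.
The largest is C𝄪3 to E𝄪3, a major third (4 semitones).

major 3rd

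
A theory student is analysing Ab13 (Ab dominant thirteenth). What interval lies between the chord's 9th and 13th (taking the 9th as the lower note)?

Ab dominant thirteenth is spelled Ab, C, Eb, Gb, Bb, F.
9th = Bb; 13th = F.
From Bb to F is 7 semitones, exactly the perfect fifth.

perfect 5th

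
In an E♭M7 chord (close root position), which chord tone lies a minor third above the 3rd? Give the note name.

Bb

The chord tones of E♭maj7 are E♭, G, B♭, D.
The 3rd is G. A minor third above G is B♭.
B♭ is the chord's 5th.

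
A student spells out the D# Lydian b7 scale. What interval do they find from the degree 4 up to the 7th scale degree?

d4

D# lydian dominant: D# E# F## G## A# B# C#.
The degree 4 is G## and the 7th degree is C#.
From G## to C#: 4 semitones over a fourth = diminished.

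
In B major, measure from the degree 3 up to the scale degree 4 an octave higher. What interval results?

m9

The scale runs B C# D# E F# G# A#.
Degree 3 = D#; scale degree 4 (up an octave) = E.
9 letter names make it a ninth; at 13 semitones (a half step narrower than major) the quality is minor.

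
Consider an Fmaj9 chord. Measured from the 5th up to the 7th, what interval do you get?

M3

The chord tones of F major ninth are F, A, C, E, G.
5th = C; 7th = E.
C up to E spans 3 letter names and 4 semitones — a major third.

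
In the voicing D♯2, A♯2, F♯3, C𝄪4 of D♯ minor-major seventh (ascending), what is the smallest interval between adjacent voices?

Adjacent intervals: D♯2→A♯2 = perfect fifth; A♯2→F♯3 = minor sixth; F♯3→C𝄪4 = augmented fifth.
The smallest is D♯2 to A♯2, a perfect fifth (7 semitones).

perfect fifth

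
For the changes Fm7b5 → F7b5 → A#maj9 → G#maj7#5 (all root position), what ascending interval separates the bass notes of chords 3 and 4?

minor seventh

The roots are A# and G#.
7 letter names make it a seventh; at 10 semitones (a half step narrower than major) the quality is minor.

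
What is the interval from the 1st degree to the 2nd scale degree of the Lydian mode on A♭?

Spelling the Lydian mode on A♭: A♭ B♭ C D E♭ F G.
That puts A♭ below B♭.
Counting 2 letters and 2 half steps from A♭ gives a major second.

major second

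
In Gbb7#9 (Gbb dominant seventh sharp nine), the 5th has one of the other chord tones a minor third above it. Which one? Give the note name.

Fbb

Gbb7#9 is spelled Gbb, Bbb, Dbb, Fbb, Ab.
The 5th is Dbb. A minor third above Dbb is Fbb.
Fbb is the chord's 7th.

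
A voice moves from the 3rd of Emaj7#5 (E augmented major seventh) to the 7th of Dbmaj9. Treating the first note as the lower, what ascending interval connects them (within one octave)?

d4

Emaj7#5 (E augmented major seventh) has G# as its 3rd, and Dbmaj9 has C as its 7th.
G# up to C is 4 semitones, a half step narrower than a perfect fourth, so the interval is diminished.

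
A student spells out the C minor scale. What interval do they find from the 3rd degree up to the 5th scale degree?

C natural minor: C D Eb F G Ab Bb.
That puts Eb below G.
From Eb to G is 4 semitones, exactly the major third.

M3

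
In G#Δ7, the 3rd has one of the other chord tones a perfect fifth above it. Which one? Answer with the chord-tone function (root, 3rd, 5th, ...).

Spelling the chord: G# B# D# F##.
The 3rd is B#. A perfect fifth above B# is F##.
F## is the chord's 7th.

7th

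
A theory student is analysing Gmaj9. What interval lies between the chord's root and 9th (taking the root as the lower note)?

major 9th

Spelling the chord: G, B, D, F♯, A.
The root is G and the 9th is A.
Counting 9 letters and 14 half steps from G gives a major ninth.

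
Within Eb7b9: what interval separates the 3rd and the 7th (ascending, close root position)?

d5

Eb7b9 (Eb dominant seventh flat nine) is spelled Eb-G-Bb-Db-Fb.
The 3rd is G and the 7th is Db.
G up to Db is 6 semitones, a half step narrower than a perfect fifth, so the interval is diminished.
That tritone between 3rd and 7th is what gives the dominant seventh its pull toward resolution.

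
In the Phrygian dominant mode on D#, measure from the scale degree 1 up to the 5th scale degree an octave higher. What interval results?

D# phrygian dominant: D# E F## G# A# B C#.
The scale degree 1 is D# and the degree 5 (up an octave) is A#.
From D# to A# is 19 semitones, exactly the perfect twelfth.

perfect twelfth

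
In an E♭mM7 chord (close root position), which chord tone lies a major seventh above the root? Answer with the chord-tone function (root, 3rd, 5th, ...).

7th

E♭m(maj7) (E♭ minor-major seventh) is spelled E♭ G♭ B♭ D.
The root is E♭. A major seventh above E♭ is D.
D is the chord's 7th.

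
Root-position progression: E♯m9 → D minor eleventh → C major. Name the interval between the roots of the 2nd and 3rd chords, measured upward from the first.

m7

The roots are D and C.
D up to C is 10 semitones, a half step narrower than a major seventh, so the interval is minor.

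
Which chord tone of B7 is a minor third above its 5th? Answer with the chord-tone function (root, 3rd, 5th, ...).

Spelling the chord: B, D♯, F♯, A.
The 5th is F♯. A minor third above F♯ is A.
A is the chord's 7th.

7th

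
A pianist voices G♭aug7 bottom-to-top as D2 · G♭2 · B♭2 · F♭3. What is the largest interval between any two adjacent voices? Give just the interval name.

diminished fifth

Adjacent intervals: D2→G♭2 = diminished fourth; G♭2→B♭2 = major third; B♭2→F♭3 = diminished fifth.
The largest is B♭2 to F♭3, a diminished fifth (6 semitones).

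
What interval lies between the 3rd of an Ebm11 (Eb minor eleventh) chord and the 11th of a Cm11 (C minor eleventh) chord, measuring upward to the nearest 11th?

major seventh

The 3rd of Ebm11 (Eb minor eleventh) is Gb; the 11th of Cm11 (C minor eleventh) is F.
Gb up to F spans 7 letter names and 11 semitones — a major seventh.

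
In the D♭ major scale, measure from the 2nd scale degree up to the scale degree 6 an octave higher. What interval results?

D♭ major: D♭ E♭ F G♭ A♭ B♭ C.
2nd scale degree = E♭; 6th scale degree (up an octave) = B♭.
From E♭ to B♭ is 19 semitones, exactly the perfect twelfth.

perfect 12th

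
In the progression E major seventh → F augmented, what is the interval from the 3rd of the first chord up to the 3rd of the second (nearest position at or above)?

E major seventh has G♯ as its 3rd, and F augmented has A as its 3rd.
2 letter names make it a second; at 1 semitone (a half step narrower than major) the quality is minor.

m2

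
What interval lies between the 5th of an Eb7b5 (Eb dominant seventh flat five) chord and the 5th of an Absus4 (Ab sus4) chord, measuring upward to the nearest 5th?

The 5th of Eb7b5 (Eb dominant seventh flat five) is Bbb; the 5th of Absus4 (Ab sus4) is Eb.
4 letter names make it a fourth; at 6 semitones (a half step wider than perfect) the quality is augmented.

augmented fourth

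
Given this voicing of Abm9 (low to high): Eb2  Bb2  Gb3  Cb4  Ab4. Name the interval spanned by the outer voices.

perfect 18th

The outer voices are Eb2 and Ab4.
From Eb to Ab is 29 semitones, exactly the perfect 18th.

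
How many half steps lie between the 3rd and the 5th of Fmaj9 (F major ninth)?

Fmaj9 (F major ninth): F–A–C–E–G.
A to C is a minor third: 3 semitones.

3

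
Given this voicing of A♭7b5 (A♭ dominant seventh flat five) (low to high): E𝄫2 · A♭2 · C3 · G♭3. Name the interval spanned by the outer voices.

major 10th

The outer voices are E𝄫2 and G♭3.
Counting 10 letters and 16 half steps from E𝄫 gives a major tenth.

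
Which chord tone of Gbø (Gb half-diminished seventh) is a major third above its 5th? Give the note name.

The chord tones of Gbø (Gb half-diminished seventh) are Gb Bbb Dbb Fb.
The 5th is Dbb. A major third above Dbb is Fb.
Fb is the chord's 7th.

Fb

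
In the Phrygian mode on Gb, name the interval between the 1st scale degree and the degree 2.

minor 2nd

The scale runs Gb Abb Bbb Cb Db Ebb Fb.
That puts Gb below Abb.
Gb up to Abb is 1 semitone, a half step narrower than a major second, so the interval is minor.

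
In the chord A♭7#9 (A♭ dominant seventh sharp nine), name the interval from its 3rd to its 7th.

diminished 5th

Spelling the chord: A♭-C-E♭-G♭-B.
So we need the interval from C up to G♭.
From C to G♭: 6 semitones over a fifth = diminished.
That tritone between 3rd and 7th is what gives the dominant seventh its pull toward resolution.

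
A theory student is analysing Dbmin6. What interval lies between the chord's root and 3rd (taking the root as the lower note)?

Db minor sixth: Db–Fb–Ab–Bb.
So we need the interval from Db up to Fb.
3 letter names make it a third; at 3 semitones (a half step narrower than major) the quality is minor.

minor third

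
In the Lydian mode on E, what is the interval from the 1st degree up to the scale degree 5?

perfect fifth

Spelling the Lydian mode on E: E F# G# A# B C# D#.
That puts E below B.
Counting 5 letters and 7 half steps from E gives a perfect fifth.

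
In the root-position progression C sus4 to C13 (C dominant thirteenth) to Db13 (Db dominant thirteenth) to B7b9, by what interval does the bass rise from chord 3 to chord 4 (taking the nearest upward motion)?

augmented 6th

The roots are Db and B.
From Db to B: 10 semitones over a sixth = augmented.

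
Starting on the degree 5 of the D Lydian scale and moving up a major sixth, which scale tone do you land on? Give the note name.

F#

The scale is D E F♯ G♯ A B C♯.
The degree 5 is A; a major sixth above that is F♯ — scale degree 3.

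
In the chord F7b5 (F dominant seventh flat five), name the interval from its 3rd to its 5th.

The chord tones of F7b5 are F–A–Cb–Eb.
So we need the interval from A up to Cb.
A up to Cb is 2 semitones, a whole step narrower than a major third, so the interval is diminished.

d3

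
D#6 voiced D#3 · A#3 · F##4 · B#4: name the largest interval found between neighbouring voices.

Adjacent intervals: D#3→A#3 = perfect fifth; A#3→F##4 = major sixth; F##4→B#4 = perfect fourth.
The largest is A#3 to F##4, a major sixth (9 semitones).

major sixth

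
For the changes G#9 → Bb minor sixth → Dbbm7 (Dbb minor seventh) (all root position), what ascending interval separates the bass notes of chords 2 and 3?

The roots are Bb and Dbb.
From Bb to Dbb: 2 semitones over a third = diminished.

diminished third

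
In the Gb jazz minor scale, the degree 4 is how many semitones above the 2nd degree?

The scale is Gb Ab Bbb Cb Db Eb F.
Ab up to Cb is a minor third — 3 semitones.

3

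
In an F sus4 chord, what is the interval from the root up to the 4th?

perfect 4th

Fsus4 is spelled F, Bb, C.
So we need the interval from F up to Bb.
Counting 4 letters and 5 half steps from F gives a perfect fourth.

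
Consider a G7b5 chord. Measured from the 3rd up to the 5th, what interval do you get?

diminished 3rd

The chord tones of G dominant seventh flat five are G-B-D♭-F.
3rd = B; 5th = D♭.
B up to D♭ is 2 semitones, a whole step narrower than a major third, so the interval is diminished.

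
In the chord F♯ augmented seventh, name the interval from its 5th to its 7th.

Spelling the chord: F♯-A♯-C𝄪-E.
That puts C𝄪 below E.
C𝄪 up to E is 2 semitones, a whole step narrower than a major third, so the interval is diminished.

diminished third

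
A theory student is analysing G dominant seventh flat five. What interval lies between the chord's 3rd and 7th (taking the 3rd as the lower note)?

diminished 5th

The chord tones of G7b5 are G B D♭ F.
That puts B below F.
From B to F: 6 semitones over a fifth = diminished.
That tritone between 3rd and 7th is what gives the dominant seventh its pull toward resolution.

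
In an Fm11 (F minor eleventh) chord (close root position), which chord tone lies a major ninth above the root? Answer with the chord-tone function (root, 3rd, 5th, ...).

9th

Fm11 (F minor eleventh): F–Ab–C–Eb–G–Bb.
The root is F. A major ninth above F is G.
G is the chord's 9th.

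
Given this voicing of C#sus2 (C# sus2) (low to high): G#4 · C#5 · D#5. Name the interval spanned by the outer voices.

perfect fifth

The outer voices are G#4 and D#5.
G# up to D# spans 5 letter names and 7 semitones — a perfect fifth.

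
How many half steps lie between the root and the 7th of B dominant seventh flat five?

10

Spelling the chord: B-D#-F-A.
B to A is a minor seventh: 10 semitones.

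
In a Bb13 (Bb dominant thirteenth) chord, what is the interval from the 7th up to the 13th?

The chord tones of Bb13 (Bb dominant thirteenth) are Bb–D–F–Ab–C–G.
That puts Ab below G.
Counting 7 letters and 11 half steps from Ab gives a major seventh.

major seventh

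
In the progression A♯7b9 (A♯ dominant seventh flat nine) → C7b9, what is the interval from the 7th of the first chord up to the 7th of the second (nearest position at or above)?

diminished third

The 7th of A♯7b9 (A♯ dominant seventh flat nine) is G♯; the 7th of C7b9 is B♭.
From G♯ to B♭: 2 semitones over a third = diminished.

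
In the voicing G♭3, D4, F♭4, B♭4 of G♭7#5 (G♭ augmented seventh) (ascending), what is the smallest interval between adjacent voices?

Adjacent intervals: G♭3→D4 = augmented fifth; D4→F♭4 = diminished third; F♭4→B♭4 = augmented fourth.
The smallest is D4 to F♭4, a diminished third (2 semitones).

diminished 3rd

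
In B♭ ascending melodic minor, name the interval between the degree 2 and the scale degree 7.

M6

B♭ melodic minor: B♭ C D♭ E♭ F G A.
That puts C below A.
Counting 6 letters and 9 half steps from C gives a major sixth.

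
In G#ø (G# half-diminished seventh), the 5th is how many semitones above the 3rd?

3

G#ø7 is spelled G#, B, D, F#.
B to D is a minor third: 3 semitones.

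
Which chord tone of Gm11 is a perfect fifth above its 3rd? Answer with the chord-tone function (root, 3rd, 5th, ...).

Spelling the chord: G–B♭–D–F–A–C.
The 3rd is B♭. A perfect fifth above B♭ is F.
F is the chord's 7th.

7th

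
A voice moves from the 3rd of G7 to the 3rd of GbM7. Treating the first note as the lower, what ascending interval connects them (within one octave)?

The 3rd of G7 is B; the 3rd of GbM7 is Bb.
B up to Bb is 11 semitones, a half step narrower than a perfect octave, so the interval is diminished.

diminished octave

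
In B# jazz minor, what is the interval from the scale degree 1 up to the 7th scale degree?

Spelling B# jazz minor: B# C## D# E# F## G## A##.
So we need the interval from B# up to A##.
B# up to A## spans 7 letter names and 11 semitones — a major seventh.

major 7th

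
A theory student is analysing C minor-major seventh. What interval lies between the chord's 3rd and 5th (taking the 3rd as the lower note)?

major 3rd

Cm(maj7) is spelled C-E♭-G-B.
3rd = E♭; 5th = G.
E♭ up to G spans 3 letter names and 4 semitones — a major third.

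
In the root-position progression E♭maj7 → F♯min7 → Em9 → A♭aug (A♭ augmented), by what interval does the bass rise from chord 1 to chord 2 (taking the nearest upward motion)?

augmented second

The roots are E♭ and F♯.
From E♭ to F♯: 3 semitones over a second = augmented.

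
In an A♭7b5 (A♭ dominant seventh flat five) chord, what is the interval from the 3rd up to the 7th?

A♭7b5 (A♭ dominant seventh flat five): A♭–C–E𝄫–G♭.
The 3rd is C and the 7th is G♭.
C up to G♭ is 6 semitones, a half step narrower than a perfect fifth, so the interval is diminished.

d5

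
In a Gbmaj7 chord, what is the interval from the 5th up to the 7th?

major third

The chord tones of Gb major seventh are Gb Bb Db F.
The 5th is Db and the 7th is F.
Counting 3 letters and 4 half steps from Db gives a major third.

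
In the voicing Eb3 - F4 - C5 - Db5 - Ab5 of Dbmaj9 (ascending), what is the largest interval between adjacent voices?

major 9th

Adjacent intervals: Eb3→F4 = major ninth; F4→C5 = perfect fifth; C5→Db5 = minor second; Db5→Ab5 = perfect fifth.
The largest is Eb3 to F4, a major ninth (14 semitones).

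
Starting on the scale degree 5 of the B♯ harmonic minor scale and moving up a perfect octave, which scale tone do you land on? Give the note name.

F##

The scale is B♯ C𝄪 D♯ E♯ F𝄪 G♯ A𝄪.
The scale degree 5 is F𝄪; a perfect octave above that is F𝄪 — scale degree 5.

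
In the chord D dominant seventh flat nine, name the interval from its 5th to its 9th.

d5

Spelling the chord: D, F#, A, C, Eb.
5th = A; 9th = Eb.
A up to Eb is 6 semitones, a half step narrower than a perfect fifth, so the interval is diminished.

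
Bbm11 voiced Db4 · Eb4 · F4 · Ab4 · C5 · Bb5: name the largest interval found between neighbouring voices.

Adjacent intervals: Db4→Eb4 = major second; Eb4→F4 = major second; F4→Ab4 = minor third; Ab4→C5 = major third; C5→Bb5 = minor seventh.
The largest is C5 to Bb5, a minor seventh (10 semitones).

minor 7th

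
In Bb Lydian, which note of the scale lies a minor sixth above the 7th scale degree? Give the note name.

The scale is Bb C D E F G A.
The 7th scale degree is A; a minor sixth above that is F — scale degree 5.

F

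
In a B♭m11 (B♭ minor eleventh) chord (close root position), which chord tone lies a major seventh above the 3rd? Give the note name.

C

The chord tones of B♭ minor eleventh are B♭–D♭–F–A♭–C–E♭.
The 3rd is D♭. A major seventh above D♭ is C.
C is the chord's 9th.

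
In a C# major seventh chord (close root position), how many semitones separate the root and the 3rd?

4

C#maj7: C#, E#, G#, B#.
C# to E# is a major third: 4 semitones.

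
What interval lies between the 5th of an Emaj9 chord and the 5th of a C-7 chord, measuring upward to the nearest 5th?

minor sixth

The 5th of Emaj9 is B; the 5th of C-7 is G.
From B to G: 8 semitones over a sixth = minor.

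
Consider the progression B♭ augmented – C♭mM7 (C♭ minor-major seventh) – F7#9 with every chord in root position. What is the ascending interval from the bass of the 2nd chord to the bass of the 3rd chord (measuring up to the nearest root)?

augmented fourth

The roots are C♭ and F.
From C♭ to F: 6 semitones over a fourth = augmented.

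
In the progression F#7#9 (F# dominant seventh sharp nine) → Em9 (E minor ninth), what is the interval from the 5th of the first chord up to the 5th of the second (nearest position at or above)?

F#7#9 (F# dominant seventh sharp nine) has C# as its 5th, and Em9 (E minor ninth) has B as its 5th.
From C# to B: 10 semitones over a seventh = minor.

m7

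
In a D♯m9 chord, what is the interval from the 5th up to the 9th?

perfect 5th

D♯m9: D♯-F♯-A♯-C♯-E♯.
5th = A♯; 9th = E♯.
Counting 5 letters and 7 half steps from A♯ gives a perfect fifth.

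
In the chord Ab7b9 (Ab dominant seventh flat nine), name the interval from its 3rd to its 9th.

Ab dominant seventh flat nine: Ab–C–Eb–Gb–Bbb.
So we need the interval from C up to Bbb.
7 letter names make it a seventh; at 9 semitones (a whole step narrower than major) the quality is diminished.

d7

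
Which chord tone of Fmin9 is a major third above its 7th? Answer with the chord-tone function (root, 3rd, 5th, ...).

Spelling the chord: F, Ab, C, Eb, G.
The 7th is Eb. A major third above Eb is G.
G is the chord's 9th.

9th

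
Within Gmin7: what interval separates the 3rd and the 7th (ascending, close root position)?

Gm7 (G minor seventh): G B♭ D F.
That puts B♭ below F.
Counting 5 letters and 7 half steps from B♭ gives a perfect fifth.

perfect fifth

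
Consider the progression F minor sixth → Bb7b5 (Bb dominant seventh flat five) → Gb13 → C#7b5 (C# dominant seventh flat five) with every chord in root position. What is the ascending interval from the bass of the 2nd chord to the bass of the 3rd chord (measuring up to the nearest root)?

The roots are Bb and Gb.
6 letter names make it a sixth; at 8 semitones (a half step narrower than major) the quality is minor.

minor sixth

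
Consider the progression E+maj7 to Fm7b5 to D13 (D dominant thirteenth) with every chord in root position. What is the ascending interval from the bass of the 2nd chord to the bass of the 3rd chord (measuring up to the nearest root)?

major sixth

The roots are F and D.
F up to D spans 6 letter names and 9 semitones — a major sixth.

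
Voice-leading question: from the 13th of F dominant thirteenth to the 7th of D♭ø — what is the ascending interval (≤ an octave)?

F dominant thirteenth has D as its 13th, and D♭ø has C♭ as its 7th.
7 letter names make it a seventh; at 9 semitones (a whole step narrower than major) the quality is diminished.

diminished seventh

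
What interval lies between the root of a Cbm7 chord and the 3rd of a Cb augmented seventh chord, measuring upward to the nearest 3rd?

Cbm7 has Cb as its root, and Cb augmented seventh has Eb as its 3rd.
Cb up to Eb spans 3 letter names and 4 semitones — a major third.

major third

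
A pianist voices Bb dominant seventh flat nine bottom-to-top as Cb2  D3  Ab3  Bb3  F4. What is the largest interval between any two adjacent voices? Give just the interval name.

augmented ninth

Adjacent intervals: Cb2→D3 = augmented ninth; D3→Ab3 = diminished fifth; Ab3→Bb3 = major second; Bb3→F4 = perfect fifth.
The largest is Cb2 to D3, an augmented ninth (15 semitones).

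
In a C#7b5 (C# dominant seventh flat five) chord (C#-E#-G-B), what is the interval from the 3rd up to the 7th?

diminished fifth

That puts E# below B.
From E# to B: 6 semitones over a fifth = diminished.
That tritone between 3rd and 7th is what gives the dominant seventh its pull toward resolution.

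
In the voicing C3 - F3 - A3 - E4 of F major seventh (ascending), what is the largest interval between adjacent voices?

Adjacent intervals: C3→F3 = perfect fourth; F3→A3 = major third; A3→E4 = perfect fifth.
The largest is A3 to E4, a perfect fifth (7 semitones).

perfect 5th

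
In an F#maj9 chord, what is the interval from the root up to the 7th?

M7

The chord tones of F# major ninth are F#-A#-C#-E#-G#.
That puts F# below E#.
F# up to E# spans 7 letter names and 11 semitones — a major seventh.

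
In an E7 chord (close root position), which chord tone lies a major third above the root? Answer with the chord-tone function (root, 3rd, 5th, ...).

3rd

E7 is spelled E, G♯, B, D.
The root is E. A major third above E is G♯.
G♯ is the chord's 3rd.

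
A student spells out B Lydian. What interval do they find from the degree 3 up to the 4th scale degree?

major 2nd

The scale runs B C♯ D♯ E♯ F♯ G♯ A♯.
So we need the interval from D♯ up to E♯.
Counting 2 letters and 2 half steps from D♯ gives a major second.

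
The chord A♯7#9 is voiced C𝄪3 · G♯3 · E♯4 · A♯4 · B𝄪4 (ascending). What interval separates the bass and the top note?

M14

The outer voices are C𝄪3 and B𝄪4.
C𝄪 up to B𝄪 spans 14 letter names and 23 semitones — a major fourteenth.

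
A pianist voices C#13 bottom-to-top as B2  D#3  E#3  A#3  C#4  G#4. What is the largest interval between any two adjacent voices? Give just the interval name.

perfect fifth

Adjacent intervals: B2→D#3 = major third; D#3→E#3 = major second; E#3→A#3 = perfect fourth; A#3→C#4 = minor third; C#4→G#4 = perfect fifth.
The largest is C#4 to G#4, a perfect fifth (7 semitones).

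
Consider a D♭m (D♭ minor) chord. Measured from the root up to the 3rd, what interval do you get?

m3

The chord tones of D♭ minor are D♭ F♭ A♭.
Root = D♭; 3rd = F♭.
D♭ up to F♭ is 3 semitones, a half step narrower than a major third, so the interval is minor.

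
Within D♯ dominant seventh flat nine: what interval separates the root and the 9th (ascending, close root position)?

minor ninth

Spelling the chord: D♯, F𝄪, A♯, C♯, E.
The root is D♯ and the 9th is E.
D♯ up to E is 13 semitones, a half step narrower than a major ninth, so the interval is minor.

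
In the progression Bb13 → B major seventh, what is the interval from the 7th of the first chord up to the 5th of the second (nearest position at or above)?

Bb13 has Ab as its 7th, and B major seventh has F# as its 5th.
6 letter names make it a sixth; at 10 semitones (a half step wider than major) the quality is augmented.

augmented 6th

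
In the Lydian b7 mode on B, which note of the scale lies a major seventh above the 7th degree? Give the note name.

The scale is B C# D# E# F# G# A.
The 7th degree is A; a major seventh above that is G# — scale degree 6.

G#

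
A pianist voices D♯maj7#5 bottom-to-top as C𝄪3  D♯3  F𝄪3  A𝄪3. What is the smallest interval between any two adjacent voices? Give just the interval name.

Adjacent intervals: C𝄪3→D♯3 = minor second; D♯3→F𝄪3 = major third; F𝄪3→A𝄪3 = major third.
The smallest is C𝄪3 to D♯3, a minor second (1 semitone).

m2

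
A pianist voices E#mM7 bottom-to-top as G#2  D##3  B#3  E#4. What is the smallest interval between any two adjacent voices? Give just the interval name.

Adjacent intervals: G#2→D##3 = augmented fifth; D##3→B#3 = minor sixth; B#3→E#4 = perfect fourth.
The smallest is B#3 to E#4, a perfect fourth (5 semitones).

perfect fourth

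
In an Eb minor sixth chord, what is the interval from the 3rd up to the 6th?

A4

Spelling the chord: Eb, Gb, Bb, C.
The 3rd is Gb and the 6th is C.
Gb up to C is 6 semitones, a half step wider than a perfect fourth, so the interval is augmented.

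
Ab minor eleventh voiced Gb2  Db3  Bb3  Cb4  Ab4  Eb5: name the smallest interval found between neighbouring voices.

minor second

Adjacent intervals: Gb2→Db3 = perfect fifth; Db3→Bb3 = major sixth; Bb3→Cb4 = minor second; Cb4→Ab4 = major sixth; Ab4→Eb5 = perfect fifth.
The smallest is Bb3 to Cb4, a minor second (1 semitone).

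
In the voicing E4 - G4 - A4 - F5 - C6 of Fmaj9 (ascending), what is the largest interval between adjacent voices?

minor sixth

Adjacent intervals: E4→G4 = minor third; G4→A4 = major second; A4→F5 = minor sixth; F5→C6 = perfect fifth.
The largest is A4 to F5, a minor sixth (8 semitones).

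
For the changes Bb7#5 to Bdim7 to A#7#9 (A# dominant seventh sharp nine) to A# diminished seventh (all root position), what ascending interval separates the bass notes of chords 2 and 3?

The roots are B and A#.
Counting 7 letters and 11 half steps from B gives a major seventh.

major 7th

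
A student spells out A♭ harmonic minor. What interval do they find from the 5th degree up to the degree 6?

minor second

The scale runs A♭ B♭ C♭ D♭ E♭ F♭ G.
That puts E♭ below F♭.
E♭ up to F♭ is 1 semitone, a half step narrower than a major second, so the interval is minor.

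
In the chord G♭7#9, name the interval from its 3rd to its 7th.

d5

G♭ dominant seventh sharp nine: G♭, B♭, D♭, F♭, A.
So we need the interval from B♭ up to F♭.
From B♭ to F♭: 6 semitones over a fifth = diminished.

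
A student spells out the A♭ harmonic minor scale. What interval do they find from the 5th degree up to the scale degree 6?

A♭ harmonic minor: A♭ B♭ C♭ D♭ E♭ F♭ G.
5th degree = E♭; 6th degree = F♭.
E♭ up to F♭ is 1 semitone, a half step narrower than a major second, so the interval is minor.

minor 2nd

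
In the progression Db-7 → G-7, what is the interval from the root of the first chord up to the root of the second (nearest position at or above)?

augmented 4th

Db-7 has Db as its root, and G-7 has G as its root.
Db up to G is 6 semitones, a half step wider than a perfect fourth, so the interval is augmented.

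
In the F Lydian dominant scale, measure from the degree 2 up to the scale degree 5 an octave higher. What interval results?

perfect 11th

The scale runs F G A B C D Eb.
Degree 2 = G; 5th degree (up an octave) = C.
From G to C is 17 semitones, exactly the perfect eleventh.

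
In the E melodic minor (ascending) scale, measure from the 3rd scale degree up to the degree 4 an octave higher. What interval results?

major ninth

Spelling the E melodic minor (ascending) scale: E F# G A B C# D#.
The 3rd scale degree is G and the scale degree 4 (up an octave) is A.
Counting 9 letters and 14 half steps from G gives a major ninth.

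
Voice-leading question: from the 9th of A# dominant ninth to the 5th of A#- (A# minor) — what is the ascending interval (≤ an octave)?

The 9th of A# dominant ninth is B#; the 5th of A#- (A# minor) is E#.
B# up to E# spans 4 letter names and 5 semitones — a perfect fourth.

perfect fourth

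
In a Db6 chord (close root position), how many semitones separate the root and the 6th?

9

The chord tones of Db6 (Db major sixth) are Db–F–Ab–Bb.
Db to Bb is a major sixth: 9 semitones.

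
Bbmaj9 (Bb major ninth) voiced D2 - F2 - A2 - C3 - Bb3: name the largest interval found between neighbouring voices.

Adjacent intervals: D2→F2 = minor third; F2→A2 = major third; A2→C3 = minor third; C3→Bb3 = minor seventh.
The largest is C3 to Bb3, a minor seventh (10 semitones).

minor seventh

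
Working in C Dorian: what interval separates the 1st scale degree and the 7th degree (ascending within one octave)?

m7

Spelling C Dorian: C D E♭ F G A B♭.
So we need the interval from C up to B♭.
7 letter names make it a seventh; at 10 semitones (a half step narrower than major) the quality is minor.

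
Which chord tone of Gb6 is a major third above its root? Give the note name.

Bb

Gb6: Gb, Bb, Db, Eb.
The root is Gb. A major third above Gb is Bb.
Bb is the chord's 3rd.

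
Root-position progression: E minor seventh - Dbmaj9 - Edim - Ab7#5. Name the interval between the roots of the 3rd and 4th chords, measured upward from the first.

The roots are E and Ab.
From E to Ab: 4 semitones over a fourth = diminished.

diminished fourth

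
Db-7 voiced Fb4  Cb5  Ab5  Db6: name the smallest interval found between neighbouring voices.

P4

Adjacent intervals: Fb4→Cb5 = perfect fifth; Cb5→Ab5 = major sixth; Ab5→Db6 = perfect fourth.
The smallest is Ab5 to Db6, a perfect fourth (5 semitones).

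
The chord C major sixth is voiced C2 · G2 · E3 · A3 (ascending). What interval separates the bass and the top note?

M13

The outer voices are C2 and A3.
Counting 13 letters and 21 half steps from C gives a major thirteenth.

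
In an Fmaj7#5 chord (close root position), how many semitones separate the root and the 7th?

11

The chord tones of Fmaj7#5 are F–A–C#–E.
F to E is a major seventh: 11 semitones.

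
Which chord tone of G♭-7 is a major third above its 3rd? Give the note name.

G♭ minor seventh is spelled G♭–B𝄫–D♭–F♭.
The 3rd is B𝄫. A major third above B𝄫 is D♭.
D♭ is the chord's 5th.

Db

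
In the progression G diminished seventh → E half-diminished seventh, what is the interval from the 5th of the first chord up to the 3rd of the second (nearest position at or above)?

augmented fourth

G diminished seventh has Db as its 5th, and E half-diminished seventh has G as its 3rd.
From Db to G: 6 semitones over a fourth = augmented.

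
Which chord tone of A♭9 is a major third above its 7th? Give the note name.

Bb

Spelling the chord: A♭ C E♭ G♭ B♭.
The 7th is G♭. A major third above G♭ is B♭.
B♭ is the chord's 9th.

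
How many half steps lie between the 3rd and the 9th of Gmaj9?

10

Gmaj9: G B D F# A.
B to A is a minor seventh: 10 semitones.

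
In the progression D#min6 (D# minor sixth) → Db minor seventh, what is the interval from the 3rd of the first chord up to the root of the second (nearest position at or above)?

The 3rd of D#min6 (D# minor sixth) is F#; the root of Db minor seventh is Db.
6 letter names make it a sixth; at 7 semitones (a whole step narrower than major) the quality is diminished.

diminished sixth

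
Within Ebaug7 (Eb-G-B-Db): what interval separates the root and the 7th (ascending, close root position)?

That puts Eb below Db.
7 letter names make it a seventh; at 10 semitones (a half step narrower than major) the quality is minor.

minor seventh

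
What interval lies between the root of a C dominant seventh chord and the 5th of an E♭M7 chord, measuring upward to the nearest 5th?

C dominant seventh has C as its root, and E♭M7 has B♭ as its 5th.
7 letter names make it a seventh; at 10 semitones (a half step narrower than major) the quality is minor.

minor seventh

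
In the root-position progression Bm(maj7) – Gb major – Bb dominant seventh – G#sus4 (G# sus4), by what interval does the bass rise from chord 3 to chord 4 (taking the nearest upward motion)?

augmented sixth

The roots are Bb and G#.
Bb up to G# is 10 semitones, a half step wider than a major sixth, so the interval is augmented.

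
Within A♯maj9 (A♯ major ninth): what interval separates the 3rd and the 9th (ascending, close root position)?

A♯ major ninth: A♯ C𝄪 E♯ G𝄪 B♯.
The 3rd is C𝄪 and the 9th is B♯.
From C𝄪 to B♯: 10 semitones over a seventh = minor.

minor 7th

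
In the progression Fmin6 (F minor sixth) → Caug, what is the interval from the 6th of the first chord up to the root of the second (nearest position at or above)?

minor seventh

Fmin6 (F minor sixth) has D as its 6th, and Caug has C as its root.
D up to C is 10 semitones, a half step narrower than a major seventh, so the interval is minor.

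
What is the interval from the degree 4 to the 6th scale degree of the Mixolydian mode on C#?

Spelling the Mixolydian mode on C#: C# D# E# F# G# A# B.
That puts F# below A#.
From F# to A# is 4 semitones, exactly the major third.

M3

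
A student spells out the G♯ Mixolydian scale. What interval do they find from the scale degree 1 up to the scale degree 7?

The scale runs G♯ A♯ B♯ C♯ D♯ E♯ F♯.
So we need the interval from G♯ up to F♯.
7 letter names make it a seventh; at 10 semitones (a half step narrower than major) the quality is minor.

minor seventh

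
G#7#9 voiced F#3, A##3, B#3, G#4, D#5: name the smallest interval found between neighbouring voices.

minor second

Adjacent intervals: F#3→A##3 = augmented third; A##3→B#3 = minor second; B#3→G#4 = minor sixth; G#4→D#5 = perfect fifth.
The smallest is A##3 to B#3, a minor second (1 semitone).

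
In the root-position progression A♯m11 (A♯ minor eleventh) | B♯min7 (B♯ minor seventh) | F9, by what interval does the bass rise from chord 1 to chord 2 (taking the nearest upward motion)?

major 2nd

The roots are A♯ and B♯.
Counting 2 letters and 2 half steps from A♯ gives a major second.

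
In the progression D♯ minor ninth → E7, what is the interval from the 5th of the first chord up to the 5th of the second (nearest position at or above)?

minor second

The 5th of D♯ minor ninth is A♯; the 5th of E7 is B.
2 letter names make it a second; at 1 semitone (a half step narrower than major) the quality is minor.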